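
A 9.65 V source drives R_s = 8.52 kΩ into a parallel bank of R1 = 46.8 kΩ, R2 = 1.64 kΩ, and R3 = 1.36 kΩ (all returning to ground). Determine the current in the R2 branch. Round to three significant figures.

Parallel bank: R_p = 1/(1/46.8 + 1/1.64 + 1/1.36) = 0.7318 kΩ.
V_A = 9.65 × 0.7318/9.252 = 0.7633 V.
Branch current I = V_A/R2 = 0.7633/1.64 = 0.4654 mA.
(Equivalently: I_total = 1.043 mA, then current-divider fraction G_k/ΣG = 0.4462.)

I ≈ 0.465 mA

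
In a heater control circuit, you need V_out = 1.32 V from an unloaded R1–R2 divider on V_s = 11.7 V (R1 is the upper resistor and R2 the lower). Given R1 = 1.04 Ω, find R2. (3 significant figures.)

V_out/V_s = R2/(R1+R2) = 0.1128.
Rearranging, R2 = R1·k/(1−k) = 1.04 × 0.1272 = 0.1323 Ω.

R2 ≈ 0.132 Ω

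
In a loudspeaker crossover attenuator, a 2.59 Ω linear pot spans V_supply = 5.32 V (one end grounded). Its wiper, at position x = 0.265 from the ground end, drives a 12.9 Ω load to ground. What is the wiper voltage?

V_out ≈ 1.36 V

Lower segment x·R_p = 0.6864 Ω; upper segment (1−x)·R_p = 1.904 Ω.
Lower segment in parallel with the load: 0.6864 ‖ 12.9 = 0.6517 Ω.
V_out = 5.32 × 0.6517/(1.904 + 0.6517) = 1.357 V.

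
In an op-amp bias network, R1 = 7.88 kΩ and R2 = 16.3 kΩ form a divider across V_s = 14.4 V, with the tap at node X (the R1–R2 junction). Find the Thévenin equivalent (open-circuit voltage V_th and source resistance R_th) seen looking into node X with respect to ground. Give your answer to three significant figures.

Open-circuit (no load on X): V_th = V_s · R2/(R1 + R2) = 14.4 × 16.3/(7.880 + 16.3) = 9.707 V.
Zeroing V_s shorts the top of R1 to ground, so R_th = R1 ‖ R2 = 5.312 kΩ.

V_th ≈ 9.71 V, R_th ≈ 5.31 kΩ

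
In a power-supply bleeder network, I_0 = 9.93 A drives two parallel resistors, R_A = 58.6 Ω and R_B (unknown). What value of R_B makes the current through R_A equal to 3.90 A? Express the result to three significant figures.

R_B ≈ 37.9 Ω

Two-branch current divider: I_A = I_0 · R_B/(R_A + R_B).
With f = 0.3927, R_B = R_A · f/(1−f) = 58.6 × 0.6468 = 37.90 Ω.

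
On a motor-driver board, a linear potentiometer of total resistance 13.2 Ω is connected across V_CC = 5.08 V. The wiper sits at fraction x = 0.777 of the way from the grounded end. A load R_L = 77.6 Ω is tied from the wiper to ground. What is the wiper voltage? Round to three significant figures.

V_out ≈ 3.83 V

Split the track: R_lower = x·R_p = 10.26 Ω, R_upper = (1−x)·R_p = 2.944 Ω.
(x·R_p) ‖ R_L = 9.059 Ω.
V_out = 5.08 × 9.059/(2.944 + 9.059) = 3.834 V.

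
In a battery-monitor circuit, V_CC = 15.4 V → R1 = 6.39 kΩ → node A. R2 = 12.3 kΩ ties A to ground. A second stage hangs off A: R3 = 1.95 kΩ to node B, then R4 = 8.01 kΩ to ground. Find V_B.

The second stage (R3 + R4 = 9.960 kΩ) loads node A in parallel with R2.
R2 ‖ (R3+R4) = 5.504 kΩ.
First divider: V_A = V_CC · 5.504/(6.39 + 5.504) = 7.126 V.
Stage 2 is unloaded, so V_B = V_A · R4/(R3+R4) = 7.126 × 8.01/9.960 = 5.731 V.

V_B ≈ 5.73 V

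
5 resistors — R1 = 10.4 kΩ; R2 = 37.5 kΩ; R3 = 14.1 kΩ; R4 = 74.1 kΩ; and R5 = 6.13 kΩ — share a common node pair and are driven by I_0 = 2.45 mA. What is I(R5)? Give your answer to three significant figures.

I ≈ 1.08 mA

Conductances: ΣG = 1/10.4 + 1/37.5 + 1/14.1 + 1/74.1 + 1/6.13 = 0.3704 (1/kΩ).
By the current-divider rule, I = I_0 · G_k/ΣG = 2.45 × 0.4405 = 1.079 mA.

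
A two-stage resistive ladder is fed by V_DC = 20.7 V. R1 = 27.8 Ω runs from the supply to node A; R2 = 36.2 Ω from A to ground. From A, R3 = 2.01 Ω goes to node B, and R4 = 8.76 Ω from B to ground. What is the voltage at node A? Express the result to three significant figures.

Node A sees R2 in parallel with the series input of stage 2, R3 + R4 = 10.77 Ω.
R2 ‖ (R3+R4) = 8.300 Ω.
So V_A = 20.7 × 0.2299 = 4.759 V.

V_A ≈ 4.76 V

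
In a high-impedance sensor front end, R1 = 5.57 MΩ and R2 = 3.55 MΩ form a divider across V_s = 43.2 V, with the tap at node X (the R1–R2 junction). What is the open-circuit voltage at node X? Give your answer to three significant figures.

V_th ≈ 16.8 V

Open-circuit (no load on X): V_th = V_s · R2/(R1 + R2) = 43.2 × 3.55/(5.570 + 3.55) = 16.82 V.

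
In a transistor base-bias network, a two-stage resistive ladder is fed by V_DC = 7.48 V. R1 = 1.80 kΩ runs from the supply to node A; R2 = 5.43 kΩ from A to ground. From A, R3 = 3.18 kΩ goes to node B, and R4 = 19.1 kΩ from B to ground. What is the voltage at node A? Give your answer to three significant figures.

V_A ≈ 5.30 V

The second stage (R3 + R4 = 22.28 kΩ) loads node A in parallel with R2.
Effective lower resistance at A: R2 ‖ 22.28 = 4.366 kΩ.
V_A = 7.48 × 4.366/(1.80 + 4.366) = 5.296 V.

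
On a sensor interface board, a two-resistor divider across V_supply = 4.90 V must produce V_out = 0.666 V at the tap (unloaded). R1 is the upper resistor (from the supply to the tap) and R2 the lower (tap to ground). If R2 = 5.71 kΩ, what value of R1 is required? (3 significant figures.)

The divider ratio is R2/(R1+R2) = 0.666/4.90 = 0.1359.
Rearranging, R1 = R2·(1−k)/k = 5.71 × 6.357 = 36.30 kΩ.

R1 ≈ 36.3 kΩ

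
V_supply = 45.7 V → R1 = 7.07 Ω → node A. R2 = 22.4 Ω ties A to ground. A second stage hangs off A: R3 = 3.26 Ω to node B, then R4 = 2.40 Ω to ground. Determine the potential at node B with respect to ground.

V_B ≈ 7.56 V

Node A sees R2 in parallel with the series input of stage 2, R3 + R4 = 5.660 Ω.
R2 ‖ (R3+R4) = 4.518 Ω.
So V_A = 45.7 × 0.3899 = 17.82 V.
V_B = V_A × 0.4240 = 7.556 V.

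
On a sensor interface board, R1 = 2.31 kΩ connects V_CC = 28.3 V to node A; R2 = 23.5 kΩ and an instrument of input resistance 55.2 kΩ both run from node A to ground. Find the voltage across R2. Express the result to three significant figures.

First combine the lower leg with the load: R2 ‖ R_L = 16.48 kΩ.
Voltage divider with the loaded lower leg: V_out = 28.3 × 16.48/(2.31 + 16.48) = 28.3 × 0.8771 = 24.82 V.

V_out ≈ 24.8 V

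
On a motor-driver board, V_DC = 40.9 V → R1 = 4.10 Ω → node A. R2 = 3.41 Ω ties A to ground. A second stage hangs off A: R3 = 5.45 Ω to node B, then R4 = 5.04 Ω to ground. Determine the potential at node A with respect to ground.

V_A ≈ 15.8 V

The second stage (R3 + R4 = 10.49 Ω) loads node A in parallel with R2.
Effective lower resistance at A: R2 ‖ 10.49 = 2.573 Ω.
So V_A = 40.9 × 0.3856 = 15.77 V.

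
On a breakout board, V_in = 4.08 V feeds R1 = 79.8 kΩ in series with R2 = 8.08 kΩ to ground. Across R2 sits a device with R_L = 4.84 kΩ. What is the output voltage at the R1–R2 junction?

V_out ≈ 0.149 V

First combine the lower leg with the load: R2 ‖ R_L = 3.027 kΩ.
Now apply the divider: V_out = 4.08 × 0.03654 = 0.1491 V.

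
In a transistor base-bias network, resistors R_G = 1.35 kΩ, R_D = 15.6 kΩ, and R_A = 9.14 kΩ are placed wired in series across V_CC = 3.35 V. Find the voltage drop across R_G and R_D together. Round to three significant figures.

Total series resistance ΣR = 1.35 + 15.6 + 9.14 = 26.09 kΩ.
R_{R_G..R_D} = 1.35 + 15.6 = 16.95 kΩ.
By the voltage-divider rule, V = 3.35 × 16.95/26.09 = 2.176 V.

V ≈ 2.18 V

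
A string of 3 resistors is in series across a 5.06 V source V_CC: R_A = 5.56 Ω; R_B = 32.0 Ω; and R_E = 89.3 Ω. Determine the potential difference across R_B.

Total series resistance ΣR = 5.56 + 32.0 + 89.3 = 126.9 Ω.
Voltage divider: V = V_CC · (32.00 / 126.9) = 5.06 × 0.2522 = 1.276 V.

V ≈ 1.28 V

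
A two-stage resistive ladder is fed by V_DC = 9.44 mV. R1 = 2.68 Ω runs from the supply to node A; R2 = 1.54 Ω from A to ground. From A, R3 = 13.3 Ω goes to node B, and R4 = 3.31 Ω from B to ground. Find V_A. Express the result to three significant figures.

V_A ≈ 3.25 mV

The second stage (R3 + R4 = 16.61 Ω) loads node A in parallel with R2.
R2 ‖ (R3+R4) = 1.409 Ω.
So V_A = 9.44 × 0.3446 = 3.253 mV.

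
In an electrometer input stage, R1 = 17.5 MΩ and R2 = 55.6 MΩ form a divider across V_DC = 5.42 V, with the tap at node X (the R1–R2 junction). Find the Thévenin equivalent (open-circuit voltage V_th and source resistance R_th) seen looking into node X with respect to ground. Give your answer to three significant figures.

V_th ≈ 4.12 V, R_th ≈ 13.3 MΩ

Open-circuit (no load on X): V_th = V_DC · R2/(R1 + R2) = 5.42 × 55.6/(17.50 + 55.6) = 4.122 V.
Zeroing V_DC shorts the top of R1 to ground, so R_th = R1 ‖ R2 = 13.31 MΩ.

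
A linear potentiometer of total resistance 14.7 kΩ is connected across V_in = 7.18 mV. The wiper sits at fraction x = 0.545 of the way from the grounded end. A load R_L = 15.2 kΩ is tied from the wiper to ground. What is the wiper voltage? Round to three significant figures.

Lower segment x·R_p = 8.011 kΩ; upper segment (1−x)·R_p = 6.688 kΩ.
Lower segment in parallel with the load: 8.011 ‖ 15.2 = 5.246 kΩ.
Then V_out = V_in · 5.246/(6.688 + 5.246) = 3.156 mV.
(Unloaded: V_out = x·V_in = 3.91 mV.)

V_out ≈ 3.16 mV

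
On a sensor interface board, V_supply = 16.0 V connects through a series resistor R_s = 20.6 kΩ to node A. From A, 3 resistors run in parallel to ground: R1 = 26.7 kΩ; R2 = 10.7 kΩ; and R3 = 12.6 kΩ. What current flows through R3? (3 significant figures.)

I ≈ 0.238 mA

Combine the parallel branches: R_p = (1/26.7 + 1/10.7 + 1/12.6)⁻¹ = 4.756 kΩ.
V_A = 16.0 × 4.756/25.36 = 3.001 V.
I(R3) = V_A / R3 = 3.001/12.6 = 0.2382 mA.
(Equivalently: I_total = 0.6310 mA, then current-divider fraction G_k/ΣG = 0.3774.)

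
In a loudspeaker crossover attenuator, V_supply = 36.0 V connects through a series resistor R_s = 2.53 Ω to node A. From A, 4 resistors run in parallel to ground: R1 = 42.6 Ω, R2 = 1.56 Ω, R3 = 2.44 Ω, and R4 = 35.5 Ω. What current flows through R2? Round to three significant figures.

I ≈ 6.09 A

Parallel bank: R_p = 1/(1/42.6 + 1/1.56 + 1/2.44 + 1/35.5) = 0.9070 Ω.
Node voltage V_A = V_supply · R_p/(R_s + R_p) = 36.0 × 0.2639 = 9.500 V.
I(R2) = V_A / R2 = 9.500/1.56 = 6.090 A.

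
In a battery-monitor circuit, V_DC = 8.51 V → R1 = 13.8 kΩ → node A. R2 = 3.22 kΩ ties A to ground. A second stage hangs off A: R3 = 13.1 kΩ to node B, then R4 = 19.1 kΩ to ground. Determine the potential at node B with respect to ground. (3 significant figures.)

V_B ≈ 0.883 V

The second stage (R3 + R4 = 32.20 kΩ) loads node A in parallel with R2.
R2 ‖ (R3+R4) = 2.927 kΩ.
V_A = 8.51 × 2.927/(13.8 + 2.927) = 1.489 V.
Then the unloaded second divider: V_B = V_A × R4/(R3+R4) = 1.489 × 0.5932 = 0.8834 V.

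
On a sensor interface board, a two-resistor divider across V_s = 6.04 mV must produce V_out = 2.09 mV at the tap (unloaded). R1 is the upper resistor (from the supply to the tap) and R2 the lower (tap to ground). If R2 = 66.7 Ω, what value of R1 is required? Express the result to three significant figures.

The divider ratio is R2/(R1+R2) = 2.09/6.04 = 0.3460.
Rearranging, R1 = R2·(1−k)/k = 66.7 × 1.890 = 126.1 Ω.

R1 ≈ 126 Ω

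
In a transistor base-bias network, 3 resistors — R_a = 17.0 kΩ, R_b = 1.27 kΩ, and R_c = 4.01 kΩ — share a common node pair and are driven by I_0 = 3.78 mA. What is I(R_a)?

I ≈ 0.203 mA

ΣG = 1/17.0 + 1/1.27 + 1/4.01 = 1.096.
Current divider: I(R_a) = I_0 · G_k/ΣG = 3.78 × (0.05882/1.096) = 3.78 × 0.05369 = 0.2030 mA.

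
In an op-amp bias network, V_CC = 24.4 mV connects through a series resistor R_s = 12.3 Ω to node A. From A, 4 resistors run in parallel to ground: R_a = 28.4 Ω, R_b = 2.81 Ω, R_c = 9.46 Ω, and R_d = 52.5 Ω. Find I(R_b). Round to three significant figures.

I ≈ 1.18 mA

Combine the parallel branches: R_p = (1/28.4 + 1/2.81 + 1/9.46 + 1/52.5)⁻¹ = 1.939 Ω.
V_A by voltage divider: V_A = 24.4 × 1.939/(12.3 + 1.939) = 3.322 mV.
Branch current I = V_A/R_b = 3.322/2.81 = 1.182 mA.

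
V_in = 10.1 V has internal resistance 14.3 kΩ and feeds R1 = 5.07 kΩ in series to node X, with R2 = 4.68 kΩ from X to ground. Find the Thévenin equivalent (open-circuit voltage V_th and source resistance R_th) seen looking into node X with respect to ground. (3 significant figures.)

V_th ≈ 1.97 V, R_th ≈ 3.77 kΩ

R1' = 14.3 + 5.07 = 19.37 kΩ (source resistance + R1).
V_th is the unloaded tap voltage: V_in · R2/(R1'+R2) = 10.1 × 0.1946 = 1.965 V.
Zeroing V_in shorts the top of R1' to ground, so R_th = R1' ‖ R2 = 3.769 kΩ.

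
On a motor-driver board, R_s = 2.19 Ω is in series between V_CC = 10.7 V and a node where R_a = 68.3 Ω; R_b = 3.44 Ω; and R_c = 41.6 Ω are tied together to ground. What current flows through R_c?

Combine the parallel branches: R_p = (1/68.3 + 1/3.44 + 1/41.6)⁻¹ = 3.036 Ω.
V_A by voltage divider: V_A = 10.7 × 3.036/(2.19 + 3.036) = 6.216 V.
I(R_c) = V_A / R_c = 6.216/41.6 = 0.1494 A.

I ≈ 0.149 A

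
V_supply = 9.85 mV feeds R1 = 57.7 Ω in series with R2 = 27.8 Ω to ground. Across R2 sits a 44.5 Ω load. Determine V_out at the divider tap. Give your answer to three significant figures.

V_out ≈ 2.25 mV

First combine the lower leg with the load: R2 ‖ R_L = 17.11 Ω.
Then V_out = V_supply · R2'/(R1 + R2') = 9.85 × 17.11/74.81 = 2.253 mV.
(Unloaded it would be 3.20 mV; the load pulls it down.)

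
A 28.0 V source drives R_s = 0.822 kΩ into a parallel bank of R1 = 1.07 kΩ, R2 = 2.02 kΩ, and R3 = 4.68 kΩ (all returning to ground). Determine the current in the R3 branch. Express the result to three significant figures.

I ≈ 2.55 mA

Combine the parallel branches: R_p = (1/1.07 + 1/2.02 + 1/4.68)⁻¹ = 0.6085 kΩ.
V_A by voltage divider: V_A = 28.0 × 0.6085/(0.822 + 0.6085) = 11.91 V.
Branch current I = V_A/R3 = 11.91/4.68 = 2.545 mA.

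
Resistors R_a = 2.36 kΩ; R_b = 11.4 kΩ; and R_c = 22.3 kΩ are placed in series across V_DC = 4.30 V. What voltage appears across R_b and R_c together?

Total series resistance ΣR = 2.36 + 11.4 + 22.3 = 36.06 kΩ.
R_{R_b..R_c} = 11.4 + 22.3 = 33.70 kΩ.
By the voltage-divider rule, V = 4.30 × 33.70/36.06 = 4.019 V.

V ≈ 4.02 V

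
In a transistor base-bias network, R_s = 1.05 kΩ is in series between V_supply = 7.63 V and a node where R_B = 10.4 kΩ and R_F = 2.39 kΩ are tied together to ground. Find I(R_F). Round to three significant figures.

I ≈ 2.07 mA

Parallel bank: R_p = 1/(1/10.4 + 1/2.39) = 1.943 kΩ.
Node voltage V_A = V_supply · R_p/(R_s + R_p) = 7.63 × 0.6492 = 4.954 V.
Branch current I = V_A/R_F = 4.954/2.39 = 2.073 mA.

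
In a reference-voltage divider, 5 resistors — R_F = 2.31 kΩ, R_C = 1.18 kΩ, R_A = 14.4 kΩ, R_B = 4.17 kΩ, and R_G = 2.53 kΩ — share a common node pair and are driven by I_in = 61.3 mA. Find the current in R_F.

I ≈ 13.4 mA

ΣG = 1/2.31 + 1/1.18 + 1/14.4 + 1/4.17 + 1/2.53 = 1.985.
R_F takes the fraction G_k/ΣG = 0.4329/1.985 = 0.2181, so I = 61.3 × 0.2181 = 13.37 mA.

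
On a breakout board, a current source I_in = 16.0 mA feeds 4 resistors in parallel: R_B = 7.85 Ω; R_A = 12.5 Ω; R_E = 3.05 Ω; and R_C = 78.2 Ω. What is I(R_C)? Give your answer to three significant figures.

Total conductance ΣG = 1/7.85 + 1/12.5 + 1/3.05 + 1/78.2 = 0.5480 (units of 1/Ω).
By the current-divider rule, I = I_in · G_k/ΣG = 16.0 × 0.02333 = 0.3733 mA.

I ≈ 0.373 mA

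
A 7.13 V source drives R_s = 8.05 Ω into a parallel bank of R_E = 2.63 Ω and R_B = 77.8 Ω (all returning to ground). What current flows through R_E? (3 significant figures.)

I ≈ 0.651 A

Parallel bank: R_p = 1/(1/2.63 + 1/77.8) = 2.544 Ω.
V_A by voltage divider: V_A = 7.13 × 2.544/(8.05 + 2.544) = 1.712 V.
Branch current I = V_A/R_E = 1.712/2.63 = 0.6510 A.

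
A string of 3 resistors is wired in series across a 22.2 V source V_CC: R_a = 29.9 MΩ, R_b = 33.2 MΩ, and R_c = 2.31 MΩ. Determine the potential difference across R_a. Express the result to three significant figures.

V ≈ 10.1 V

Total series resistance ΣR = 29.9 + 33.2 + 2.31 = 65.41 MΩ.
Voltage divider: V = V_CC · (29.90 / 65.41) = 22.2 × 0.4571 = 10.15 V.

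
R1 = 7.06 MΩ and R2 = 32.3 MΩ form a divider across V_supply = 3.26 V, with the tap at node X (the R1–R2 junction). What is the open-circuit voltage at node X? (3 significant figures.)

Open-circuit (no load on X): V_th = V_supply · R2/(R1 + R2) = 3.26 × 32.3/(7.060 + 32.3) = 2.675 V.

V_th ≈ 2.68 V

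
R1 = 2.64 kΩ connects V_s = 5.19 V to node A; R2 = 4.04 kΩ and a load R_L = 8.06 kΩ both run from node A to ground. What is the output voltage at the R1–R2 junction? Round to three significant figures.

V_out ≈ 2.62 V

R2 ‖ R_L = (4.04 × 8.06)/(4.04 + 8.06) = 2.691 kΩ.
Then V_out = V_s · R2'/(R1 + R2') = 5.19 × 2.691/5.331 = 2.620 V.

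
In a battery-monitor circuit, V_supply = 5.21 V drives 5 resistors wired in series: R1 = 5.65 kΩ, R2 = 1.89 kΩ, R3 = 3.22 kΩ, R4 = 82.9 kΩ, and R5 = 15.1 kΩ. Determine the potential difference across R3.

Series total: ΣR = 5.65 + 1.89 + 3.22 + 82.9 + 15.1 = 108.8 kΩ.
V = V_supply · R/ΣR = 5.21 × 0.02961 = 0.1542 V.

V ≈ 0.154 V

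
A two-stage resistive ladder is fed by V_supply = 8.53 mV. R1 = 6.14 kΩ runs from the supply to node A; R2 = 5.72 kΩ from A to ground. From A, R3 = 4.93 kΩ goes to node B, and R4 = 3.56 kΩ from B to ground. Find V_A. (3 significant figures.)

Looking into the second stage from A: R3 + R4 = 8.490 kΩ appears in parallel with R2.
R2 ‖ (R3+R4) = 3.418 kΩ.
So V_A = 8.53 × 0.3576 = 3.050 mV.

V_A ≈ 3.05 mV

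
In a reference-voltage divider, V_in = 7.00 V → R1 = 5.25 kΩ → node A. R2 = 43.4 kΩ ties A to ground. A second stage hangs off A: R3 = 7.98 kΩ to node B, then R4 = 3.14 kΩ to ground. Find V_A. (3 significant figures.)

V_A ≈ 4.39 V

Node A sees R2 in parallel with the series input of stage 2, R3 + R4 = 11.12 kΩ.
R2 ‖ (R3+R4) = 8.852 kΩ.
So V_A = 7.00 × 0.6277 = 4.394 V.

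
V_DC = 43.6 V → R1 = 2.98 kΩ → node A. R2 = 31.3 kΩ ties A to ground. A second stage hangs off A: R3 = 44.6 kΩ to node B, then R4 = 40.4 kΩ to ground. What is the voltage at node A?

Looking into the second stage from A: R3 + R4 = 85.00 kΩ appears in parallel with R2.
R2 ‖ (R3+R4) = 22.88 kΩ.
First divider: V_A = V_DC · 22.88/(2.98 + 22.88) = 38.57 V.

V_A ≈ 38.6 V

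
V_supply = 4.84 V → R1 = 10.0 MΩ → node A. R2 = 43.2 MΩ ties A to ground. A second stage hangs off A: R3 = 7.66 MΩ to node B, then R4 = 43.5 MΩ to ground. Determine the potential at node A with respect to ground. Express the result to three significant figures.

V_A ≈ 3.39 V

The second stage (R3 + R4 = 51.16 MΩ) loads node A in parallel with R2.
Effective lower resistance at A: R2 ‖ 51.16 = 23.42 MΩ.
So V_A = 4.84 × 0.7008 = 3.392 V.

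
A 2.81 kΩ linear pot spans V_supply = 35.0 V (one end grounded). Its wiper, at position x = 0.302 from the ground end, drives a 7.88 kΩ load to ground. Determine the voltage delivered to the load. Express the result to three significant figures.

Split the track: R_lower = x·R_p = 0.8486 kΩ, R_upper = (1−x)·R_p = 1.961 kΩ.
R_L loads the lower segment: effective lower R = 0.7661 kΩ.
Loaded-divider output: V_out = 35.0 × 0.2809 = 9.831 V.

V_out ≈ 9.83 V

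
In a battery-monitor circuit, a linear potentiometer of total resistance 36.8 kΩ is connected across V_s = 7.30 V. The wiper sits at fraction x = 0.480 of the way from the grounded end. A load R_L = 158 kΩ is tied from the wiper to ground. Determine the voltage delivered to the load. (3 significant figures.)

The pot divides into 19.14 kΩ above the wiper and 17.66 kΩ below.
(x·R_p) ‖ R_L = 15.89 kΩ.
V_out = 7.30 × 15.89/(19.14 + 15.89) = 3.311 V.
(Unloaded: V_out = x·V_s = 3.50 V.)

V_out ≈ 3.31 V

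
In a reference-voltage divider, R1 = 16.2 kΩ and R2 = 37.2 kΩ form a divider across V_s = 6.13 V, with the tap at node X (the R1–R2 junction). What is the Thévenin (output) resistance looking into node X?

R_th ≈ 11.3 kΩ

Looking into X with the source shorted: R_th = R1·R2/(R1+R2) = 16.20 × 37.2/53.40 = 11.29 kΩ.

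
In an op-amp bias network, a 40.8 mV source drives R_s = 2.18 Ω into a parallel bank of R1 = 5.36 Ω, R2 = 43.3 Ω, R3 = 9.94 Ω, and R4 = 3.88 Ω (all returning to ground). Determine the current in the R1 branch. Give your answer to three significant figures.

Parallel bank: R_p = 1/(1/5.36 + 1/43.3 + 1/9.94 + 1/3.88) = 1.761 Ω.
Node voltage V_A = V_in · R_p/(R_s + R_p) = 40.8 × 0.4468 = 18.23 mV.
Branch current I = V_A/R1 = 18.23/5.36 = 3.401 mA.

I ≈ 3.40 mA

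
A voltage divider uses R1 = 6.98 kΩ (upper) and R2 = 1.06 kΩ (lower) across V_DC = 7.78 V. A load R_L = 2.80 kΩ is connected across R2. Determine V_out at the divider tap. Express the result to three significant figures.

V_out ≈ 0.772 V

R2 ‖ R_L = (1.06 × 2.80)/(1.06 + 2.80) = 0.7689 kΩ.
Now apply the divider: V_out = 7.78 × 0.09923 = 0.7720 V.
(Unloaded it would be 1.03 V; the load pulls it down.)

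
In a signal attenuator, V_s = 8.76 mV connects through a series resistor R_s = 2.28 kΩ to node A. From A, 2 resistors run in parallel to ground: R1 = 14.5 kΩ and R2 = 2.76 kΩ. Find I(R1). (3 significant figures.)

Combine the parallel branches: R_p = (1/14.5 + 1/2.76)⁻¹ = 2.319 kΩ.
Node voltage V_A = V_s · R_p/(R_s + R_p) = 8.76 × 0.5042 = 4.417 mV.
Branch current I = V_A/R1 = 4.417/14.5 = 0.3046 µA.

I ≈ 0.305 µA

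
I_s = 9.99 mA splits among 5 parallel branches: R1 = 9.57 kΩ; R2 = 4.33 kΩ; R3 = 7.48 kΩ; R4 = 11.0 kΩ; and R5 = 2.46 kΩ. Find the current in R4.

ΣG = 1/9.57 + 1/4.33 + 1/7.48 + 1/11.0 + 1/2.46 = 0.9665.
Current divider: I(R4) = I_s · G_k/ΣG = 9.99 × (0.09091/0.9665) = 9.99 × 0.09406 = 0.9396 mA.

I ≈ 0.940 mA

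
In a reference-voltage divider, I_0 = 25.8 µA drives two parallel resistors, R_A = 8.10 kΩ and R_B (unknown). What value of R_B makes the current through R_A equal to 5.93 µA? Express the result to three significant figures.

In a two-way split, I_A/I_0 = R_B/(R_A + R_B).
5.93/25.8 = R_B/(R_A + R_B) → R_B = R_A · (0.2298)/(1 − 0.2298) = 8.10 × 0.2984 = 2.417 kΩ.

R_B ≈ 2.42 kΩ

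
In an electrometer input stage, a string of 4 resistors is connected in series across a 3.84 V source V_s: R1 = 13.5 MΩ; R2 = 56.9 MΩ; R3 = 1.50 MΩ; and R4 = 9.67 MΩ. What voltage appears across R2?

Total series resistance ΣR = 13.5 + 56.9 + 1.50 + 9.67 = 81.57 MΩ.
By the voltage-divider rule, V = 3.84 × 56.90/81.57 = 2.679 V.

V ≈ 2.68 V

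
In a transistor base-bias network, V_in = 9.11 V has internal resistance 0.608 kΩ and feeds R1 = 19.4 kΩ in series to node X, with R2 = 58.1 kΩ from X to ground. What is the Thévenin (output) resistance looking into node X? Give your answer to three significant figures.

R_th ≈ 14.9 kΩ

R1' = 0.608 + 19.4 = 20.01 kΩ (source resistance + R1).
Zeroing V_in shorts the top of R1' to ground, so R_th = R1' ‖ R2 = 14.88 kΩ.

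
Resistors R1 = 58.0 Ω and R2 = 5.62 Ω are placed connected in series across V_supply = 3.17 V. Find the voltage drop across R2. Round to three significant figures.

V ≈ 0.280 V

Series total: ΣR = 58.0 + 5.62 = 63.62 Ω.
V = V_supply · R/ΣR = 3.17 × 0.08834 = 0.2800 V.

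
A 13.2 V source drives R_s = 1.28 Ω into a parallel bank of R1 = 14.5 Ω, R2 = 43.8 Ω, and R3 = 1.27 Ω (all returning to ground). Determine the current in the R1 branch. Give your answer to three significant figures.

Parallel bank: R_p = 1/(1/14.5 + 1/43.8 + 1/1.27) = 1.137 Ω.
V_A = 13.2 × 1.137/2.417 = 6.211 V.
I(R1) = V_A / R1 = 6.211/14.5 = 0.4283 A.

I ≈ 0.428 A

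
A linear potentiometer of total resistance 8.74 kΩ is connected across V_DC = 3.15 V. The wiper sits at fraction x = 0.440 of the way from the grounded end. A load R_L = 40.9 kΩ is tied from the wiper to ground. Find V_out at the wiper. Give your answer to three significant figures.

Split the track: R_lower = x·R_p = 3.846 kΩ, R_upper = (1−x)·R_p = 4.894 kΩ.
(x·R_p) ‖ R_L = 3.515 kΩ.
Loaded-divider output: V_out = 3.15 × 0.4180 = 1.317 V.
(Unloaded: V_out = x·V_DC = 1.39 V.)

V_out ≈ 1.32 V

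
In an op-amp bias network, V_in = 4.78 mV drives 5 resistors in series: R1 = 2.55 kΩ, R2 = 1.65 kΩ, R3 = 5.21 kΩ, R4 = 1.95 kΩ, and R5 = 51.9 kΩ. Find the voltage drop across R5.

Total series resistance ΣR = 2.55 + 1.65 + 5.21 + 1.95 + 51.9 = 63.26 kΩ.
Voltage divider: V = V_in · (51.90 / 63.26) = 4.78 × 0.8204 = 3.922 mV.

V ≈ 3.92 mV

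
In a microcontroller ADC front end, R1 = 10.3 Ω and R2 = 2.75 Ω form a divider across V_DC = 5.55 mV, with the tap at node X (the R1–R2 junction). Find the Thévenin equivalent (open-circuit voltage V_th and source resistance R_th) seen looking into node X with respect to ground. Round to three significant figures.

V_th is the unloaded tap voltage: V_DC · R2/(R1+R2) = 5.55 × 0.2107 = 1.170 mV.
Looking into X with the source shorted: R_th = R1·R2/(R1+R2) = 10.30 × 2.75/13.05 = 2.170 Ω.

V_th ≈ 1.17 mV, R_th ≈ 2.17 Ω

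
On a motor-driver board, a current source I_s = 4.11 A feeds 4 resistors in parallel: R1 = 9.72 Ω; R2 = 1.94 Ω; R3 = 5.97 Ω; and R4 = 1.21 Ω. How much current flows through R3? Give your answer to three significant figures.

I ≈ 0.427 A

Conductances: ΣG = 1/9.72 + 1/1.94 + 1/5.97 + 1/1.21 = 1.612 (1/Ω).
Current divider: I(R3) = I_s · G_k/ΣG = 4.11 × (0.1675/1.612) = 4.11 × 0.1039 = 0.4270 A.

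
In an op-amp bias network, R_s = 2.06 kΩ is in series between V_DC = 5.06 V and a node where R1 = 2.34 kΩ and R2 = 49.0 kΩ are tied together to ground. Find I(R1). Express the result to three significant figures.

Combine the parallel branches: R_p = (1/2.34 + 1/49.0)⁻¹ = 2.233 kΩ.
V_A = 5.06 × 2.233/4.293 = 2.632 V.
Branch current I = V_A/R1 = 2.632/2.34 = 1.125 mA.

I ≈ 1.12 mA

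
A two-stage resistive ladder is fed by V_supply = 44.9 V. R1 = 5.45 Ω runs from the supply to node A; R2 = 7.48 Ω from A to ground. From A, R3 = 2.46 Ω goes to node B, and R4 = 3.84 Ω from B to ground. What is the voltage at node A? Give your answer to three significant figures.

Looking into the second stage from A: R3 + R4 = 6.300 Ω appears in parallel with R2.
R2 ‖ (R3+R4) = 3.420 Ω.
First divider: V_A = V_supply · 3.420/(5.45 + 3.420) = 17.31 V.

V_A ≈ 17.3 V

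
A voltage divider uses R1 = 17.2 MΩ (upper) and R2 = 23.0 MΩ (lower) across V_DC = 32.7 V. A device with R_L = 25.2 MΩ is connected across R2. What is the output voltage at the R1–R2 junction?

First combine the lower leg with the load: R2 ‖ R_L = 12.02 MΩ.
Voltage divider with the loaded lower leg: V_out = 32.7 × 12.02/(17.2 + 12.02) = 32.7 × 0.4115 = 13.45 V.
(Unloaded it would be 18.7 V; the load pulls it down.)

V_out ≈ 13.5 V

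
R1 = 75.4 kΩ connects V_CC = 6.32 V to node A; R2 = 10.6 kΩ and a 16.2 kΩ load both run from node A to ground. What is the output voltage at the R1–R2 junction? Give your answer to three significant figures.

V_out ≈ 0.495 V

The load sits in parallel with R2, giving an effective lower resistance R2' = R2·R_L/(R2+R_L) = 6.407 kΩ.
Now apply the divider: V_out = 6.32 × 0.07832 = 0.4950 V.
(Unloaded it would be 0.779 V; the load pulls it down.)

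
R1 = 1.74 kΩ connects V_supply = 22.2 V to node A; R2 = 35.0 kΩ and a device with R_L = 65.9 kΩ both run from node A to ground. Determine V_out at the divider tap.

R2 ‖ R_L = (35.0 × 65.9)/(35.0 + 65.9) = 22.86 kΩ.
Then V_out = V_supply · R2'/(R1 + R2') = 22.2 × 22.86/24.60 = 20.63 V.

V_out ≈ 20.6 V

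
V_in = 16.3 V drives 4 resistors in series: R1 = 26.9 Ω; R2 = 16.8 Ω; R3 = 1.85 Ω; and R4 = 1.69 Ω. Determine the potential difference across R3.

V ≈ 0.638 V

ΣR = 26.9 + 16.8 + 1.85 + 1.69 = 47.24 Ω.
By the voltage-divider rule, V = 16.3 × 1.850/47.24 = 0.6383 V.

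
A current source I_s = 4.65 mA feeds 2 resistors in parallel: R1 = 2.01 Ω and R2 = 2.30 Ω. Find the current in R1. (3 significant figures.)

I ≈ 2.48 mA

With just two branches, the current splits inversely with resistance.
I(R1) = 4.65 × 2.30/(2.01 + 2.30) = 4.65 × 0.5336 = 2.481 mA.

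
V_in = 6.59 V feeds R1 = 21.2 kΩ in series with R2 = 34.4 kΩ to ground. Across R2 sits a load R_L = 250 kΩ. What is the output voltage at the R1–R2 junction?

V_out ≈ 3.87 V

First combine the lower leg with the load: R2 ‖ R_L = 30.24 kΩ.
Now apply the divider: V_out = 6.59 × 0.5879 = 3.874 V.
(Unloaded it would be 4.08 V; the load pulls it down.)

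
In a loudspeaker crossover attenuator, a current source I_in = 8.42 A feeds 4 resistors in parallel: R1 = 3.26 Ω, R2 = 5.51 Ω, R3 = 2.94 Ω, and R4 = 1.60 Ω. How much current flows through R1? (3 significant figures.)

I ≈ 1.78 A

ΣG = 1/3.26 + 1/5.51 + 1/2.94 + 1/1.60 = 1.453.
Current divider: I(R1) = I_in · G_k/ΣG = 8.42 × (0.3067/1.453) = 8.42 × 0.2111 = 1.777 A.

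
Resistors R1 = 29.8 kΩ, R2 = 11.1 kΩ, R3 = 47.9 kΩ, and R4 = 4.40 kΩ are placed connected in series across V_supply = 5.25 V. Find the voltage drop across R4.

Series total: ΣR = 29.8 + 11.1 + 47.9 + 4.40 = 93.20 kΩ.
Voltage divider: V = V_supply · (4.400 / 93.20) = 5.25 × 0.04721 = 0.2479 V.

V ≈ 0.248 V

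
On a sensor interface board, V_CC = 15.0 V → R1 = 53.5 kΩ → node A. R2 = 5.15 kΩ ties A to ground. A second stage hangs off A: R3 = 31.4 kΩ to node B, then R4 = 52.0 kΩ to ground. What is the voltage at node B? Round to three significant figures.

V_B ≈ 0.777 V

Node A sees R2 in parallel with the series input of stage 2, R3 + R4 = 83.40 kΩ.
Effective lower resistance at A: R2 ‖ 83.40 = 4.850 kΩ.
So V_A = 15.0 × 0.08313 = 1.247 V.
Then the unloaded second divider: V_B = V_A × R4/(R3+R4) = 1.247 × 0.6235 = 0.7774 V.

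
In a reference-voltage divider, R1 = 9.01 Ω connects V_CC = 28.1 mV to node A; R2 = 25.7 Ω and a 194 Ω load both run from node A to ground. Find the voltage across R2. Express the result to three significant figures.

First combine the lower leg with the load: R2 ‖ R_L = 22.69 Ω.
Now apply the divider: V_out = 28.1 × 0.7158 = 20.11 mV.

V_out ≈ 20.1 mV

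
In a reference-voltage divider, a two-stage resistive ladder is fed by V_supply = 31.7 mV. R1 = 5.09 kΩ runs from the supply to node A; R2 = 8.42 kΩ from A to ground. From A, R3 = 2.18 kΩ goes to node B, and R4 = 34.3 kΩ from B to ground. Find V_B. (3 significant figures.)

V_B ≈ 17.1 mV

Node A sees R2 in parallel with the series input of stage 2, R3 + R4 = 36.48 kΩ.
R2 ‖ (R3+R4) = 6.841 kΩ.
First divider: V_A = V_supply · 6.841/(5.09 + 6.841) = 18.18 mV.
V_B = V_A × 0.9402 = 17.09 mV.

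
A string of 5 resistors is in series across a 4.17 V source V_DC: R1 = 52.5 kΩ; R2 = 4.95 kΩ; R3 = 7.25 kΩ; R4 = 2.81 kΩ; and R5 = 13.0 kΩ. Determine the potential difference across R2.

Total series resistance ΣR = 52.5 + 4.95 + 7.25 + 2.81 + 13.0 = 80.51 kΩ.
Voltage divider: V = V_DC · (4.950 / 80.51) = 4.17 × 0.06148 = 0.2564 V.

V ≈ 0.256 V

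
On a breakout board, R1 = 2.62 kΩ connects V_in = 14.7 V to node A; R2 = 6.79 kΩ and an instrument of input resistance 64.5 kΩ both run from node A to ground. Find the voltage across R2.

V_out ≈ 10.3 V

R2 ‖ R_L = (6.79 × 64.5)/(6.79 + 64.5) = 6.143 kΩ.
Now apply the divider: V_out = 14.7 × 0.7010 = 10.31 V.
(Unloaded it would be 10.6 V; the load pulls it down.)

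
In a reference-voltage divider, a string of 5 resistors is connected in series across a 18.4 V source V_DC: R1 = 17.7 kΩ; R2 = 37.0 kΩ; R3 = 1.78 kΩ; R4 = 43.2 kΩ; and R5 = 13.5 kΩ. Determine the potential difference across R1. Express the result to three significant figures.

V ≈ 2.88 V

ΣR = 17.7 + 37.0 + 1.78 + 43.2 + 13.5 = 113.2 kΩ.
V = V_DC · R/ΣR = 18.4 × 0.1564 = 2.878 V.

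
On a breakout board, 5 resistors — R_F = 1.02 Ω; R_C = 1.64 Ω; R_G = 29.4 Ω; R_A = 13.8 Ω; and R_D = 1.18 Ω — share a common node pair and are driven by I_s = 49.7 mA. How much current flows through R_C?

I ≈ 11.9 mA

Total conductance ΣG = 1/1.02 + 1/1.64 + 1/29.4 + 1/13.8 + 1/1.18 = 2.544 (units of 1/Ω).
Current divider: I(R_C) = I_s · G_k/ΣG = 49.7 × (0.6098/2.544) = 49.7 × 0.2397 = 11.91 mA.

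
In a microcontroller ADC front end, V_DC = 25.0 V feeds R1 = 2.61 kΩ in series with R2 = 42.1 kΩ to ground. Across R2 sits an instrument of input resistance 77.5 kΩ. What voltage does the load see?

V_out ≈ 22.8 V

The load sits in parallel with R2, giving an effective lower resistance R2' = R2·R_L/(R2+R_L) = 27.28 kΩ.
Voltage divider with the loaded lower leg: V_out = 25.0 × 27.28/(2.61 + 27.28) = 25.0 × 0.9127 = 22.82 V.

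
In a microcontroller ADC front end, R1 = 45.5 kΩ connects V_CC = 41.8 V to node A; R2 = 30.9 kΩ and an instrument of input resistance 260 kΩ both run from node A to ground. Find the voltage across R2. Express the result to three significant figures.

V_out ≈ 15.8 V

R2 ‖ R_L = (30.9 × 260)/(30.9 + 260) = 27.62 kΩ.
Then V_out = V_CC · R2'/(R1 + R2') = 41.8 × 27.62/73.12 = 15.79 V.
(Unloaded it would be 16.9 V; the load pulls it down.)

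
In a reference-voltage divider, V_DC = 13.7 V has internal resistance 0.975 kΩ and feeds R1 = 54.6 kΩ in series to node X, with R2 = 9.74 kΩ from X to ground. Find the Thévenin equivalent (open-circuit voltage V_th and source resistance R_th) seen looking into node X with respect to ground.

V_th ≈ 2.04 V, R_th ≈ 8.29 kΩ

R1' = 0.975 + 54.6 = 55.58 kΩ (source resistance + R1).
Open-circuit (no load on X): V_th = V_DC · R2/(R1' + R2) = 13.7 × 9.74/(55.58 + 9.74) = 2.043 V.
Looking into X with the source shorted: R_th = R1'·R2/(R1'+R2) = 55.58 × 9.74/65.31 = 8.288 kΩ.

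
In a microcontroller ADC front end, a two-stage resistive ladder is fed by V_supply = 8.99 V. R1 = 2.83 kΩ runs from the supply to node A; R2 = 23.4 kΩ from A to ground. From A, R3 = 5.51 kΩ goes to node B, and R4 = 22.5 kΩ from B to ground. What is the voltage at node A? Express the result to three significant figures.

V_A ≈ 7.36 V

The second stage (R3 + R4 = 28.01 kΩ) loads node A in parallel with R2.
Effective lower resistance at A: R2 ‖ 28.01 = 12.75 kΩ.
V_A = 8.99 × 12.75/(2.83 + 12.75) = 7.357 V.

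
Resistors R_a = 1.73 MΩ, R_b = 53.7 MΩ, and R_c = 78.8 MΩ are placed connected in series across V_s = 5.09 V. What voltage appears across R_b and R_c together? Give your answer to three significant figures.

ΣR = 1.73 + 53.7 + 78.8 = 134.2 MΩ.
R_{R_b..R_c} = 53.7 + 78.8 = 132.5 MΩ.
Voltage divider: V = V_s · (132.5 / 134.2) = 5.09 × 0.9871 = 5.024 V.

V ≈ 5.02 V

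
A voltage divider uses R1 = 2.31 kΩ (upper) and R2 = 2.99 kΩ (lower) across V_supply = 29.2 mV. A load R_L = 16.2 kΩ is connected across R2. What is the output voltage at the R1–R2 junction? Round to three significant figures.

First combine the lower leg with the load: R2 ‖ R_L = 2.524 kΩ.
Voltage divider with the loaded lower leg: V_out = 29.2 × 2.524/(2.31 + 2.524) = 29.2 × 0.5221 = 15.25 mV.
(Unloaded it would be 16.5 mV; the load pulls it down.)

V_out ≈ 15.2 mV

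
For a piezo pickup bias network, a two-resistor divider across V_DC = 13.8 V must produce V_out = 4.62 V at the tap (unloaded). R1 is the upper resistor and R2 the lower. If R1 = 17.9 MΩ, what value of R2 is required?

R2 ≈ 9.01 MΩ

The divider ratio is R2/(R1+R2) = 4.62/13.8 = 0.3348.
R2 = R1 · 0.3348/(1 − 0.3348) = 9.008 MΩ.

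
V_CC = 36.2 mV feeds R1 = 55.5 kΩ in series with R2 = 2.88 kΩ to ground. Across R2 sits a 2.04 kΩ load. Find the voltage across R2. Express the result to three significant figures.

V_out ≈ 0.762 mV

First combine the lower leg with the load: R2 ‖ R_L = 1.194 kΩ.
Then V_out = V_CC · R2'/(R1 + R2') = 36.2 × 1.194/56.69 = 0.7625 mV.
(Unloaded it would be 1.79 mV; the load pulls it down.)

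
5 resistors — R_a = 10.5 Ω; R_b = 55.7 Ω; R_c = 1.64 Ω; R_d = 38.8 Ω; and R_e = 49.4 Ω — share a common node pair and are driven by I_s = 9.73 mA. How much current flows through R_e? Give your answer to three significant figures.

ΣG = 1/10.5 + 1/55.7 + 1/1.64 + 1/38.8 + 1/49.4 = 0.7690.
R_e takes the fraction G_k/ΣG = 0.02024/0.7690 = 0.02632, so I = 9.73 × 0.02632 = 0.2561 mA.

I ≈ 0.256 mA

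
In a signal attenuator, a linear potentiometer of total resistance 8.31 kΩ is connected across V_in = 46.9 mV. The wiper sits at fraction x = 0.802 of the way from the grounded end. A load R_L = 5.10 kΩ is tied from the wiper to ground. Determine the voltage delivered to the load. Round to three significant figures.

V_out ≈ 29.9 mV

The pot divides into 1.645 kΩ above the wiper and 6.665 kΩ below.
R_L loads the lower segment: effective lower R = 2.889 kΩ.
Then V_out = V_in · 2.889/(1.645 + 2.889) = 29.88 mV.
(Unloaded: V_out = x·V_in = 37.6 mV.)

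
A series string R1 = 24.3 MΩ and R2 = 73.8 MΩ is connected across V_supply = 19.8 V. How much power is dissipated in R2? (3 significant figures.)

P ≈ 3.01 µW

Series current I = V_supply/ΣR = 19.8/98.10 = 0.2018 µA.
V(R2) = I·R = 14.90 V; P = V·I = 14.90 × 0.2018 = 3.006 µW.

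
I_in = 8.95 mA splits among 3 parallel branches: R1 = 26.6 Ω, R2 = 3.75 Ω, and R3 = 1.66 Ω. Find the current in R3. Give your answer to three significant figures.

Total conductance ΣG = 1/26.6 + 1/3.75 + 1/1.66 = 0.9067 (units of 1/Ω).
By the current-divider rule, I = I_in · G_k/ΣG = 8.95 × 0.6644 = 5.947 mA.

I ≈ 5.95 mA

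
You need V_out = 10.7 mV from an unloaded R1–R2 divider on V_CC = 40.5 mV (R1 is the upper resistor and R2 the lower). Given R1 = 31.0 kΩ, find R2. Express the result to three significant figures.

R2 ≈ 11.1 kΩ

Required fraction k = V_out/V_CC = 0.2642.
R2 = R1 · 0.2642/(1 − 0.2642) = 11.13 kΩ.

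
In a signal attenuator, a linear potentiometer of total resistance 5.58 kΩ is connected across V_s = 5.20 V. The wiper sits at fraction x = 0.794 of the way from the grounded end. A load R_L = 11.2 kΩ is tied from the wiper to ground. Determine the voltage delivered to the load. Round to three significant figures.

Split the track: R_lower = x·R_p = 4.431 kΩ, R_upper = (1−x)·R_p = 1.149 kΩ.
Lower segment in parallel with the load: 4.431 ‖ 11.2 = 3.175 kΩ.
V_out = 5.20 × 3.175/(1.149 + 3.175) = 3.818 V.

V_out ≈ 3.82 V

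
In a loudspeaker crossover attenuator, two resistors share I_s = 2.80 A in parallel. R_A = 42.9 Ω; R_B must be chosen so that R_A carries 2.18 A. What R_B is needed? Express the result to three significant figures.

Two-branch current divider: I_A = I_s · R_B/(R_A + R_B).
2.18/2.80 = R_B/(R_A + R_B) → R_B = R_A · (0.7786)/(1 − 0.7786) = 42.9 × 3.516 = 150.8 Ω.

R_B ≈ 151 Ω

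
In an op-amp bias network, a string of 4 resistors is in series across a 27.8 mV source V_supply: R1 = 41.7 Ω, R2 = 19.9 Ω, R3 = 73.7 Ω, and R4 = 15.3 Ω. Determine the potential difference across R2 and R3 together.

Series total: ΣR = 41.7 + 19.9 + 73.7 + 15.3 = 150.6 Ω.
R_{R2..R3} = 19.9 + 73.7 = 93.60 Ω.
Voltage divider: V = V_supply · (93.60 / 150.6) = 27.8 × 0.6215 = 17.28 mV.

V ≈ 17.3 mV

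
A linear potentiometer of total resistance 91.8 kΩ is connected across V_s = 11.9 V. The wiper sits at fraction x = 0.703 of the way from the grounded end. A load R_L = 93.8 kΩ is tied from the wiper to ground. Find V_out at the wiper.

The pot divides into 27.26 kΩ above the wiper and 64.54 kΩ below.
R_L loads the lower segment: effective lower R = 38.23 kΩ.
Loaded-divider output: V_out = 11.9 × 0.5837 = 6.946 V.

V_out ≈ 6.95 V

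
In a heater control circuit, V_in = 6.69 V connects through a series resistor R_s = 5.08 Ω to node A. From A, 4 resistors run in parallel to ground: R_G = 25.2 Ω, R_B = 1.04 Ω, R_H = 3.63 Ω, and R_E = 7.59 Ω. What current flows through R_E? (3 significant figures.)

I ≈ 0.108 A

Combine the parallel branches: R_p = (1/25.2 + 1/1.04 + 1/3.63 + 1/7.59)⁻¹ = 0.7100 Ω.
V_A = 6.69 × 0.7100/5.790 = 0.8204 V.
Branch current I = V_A/R_E = 0.8204/7.59 = 0.1081 A.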